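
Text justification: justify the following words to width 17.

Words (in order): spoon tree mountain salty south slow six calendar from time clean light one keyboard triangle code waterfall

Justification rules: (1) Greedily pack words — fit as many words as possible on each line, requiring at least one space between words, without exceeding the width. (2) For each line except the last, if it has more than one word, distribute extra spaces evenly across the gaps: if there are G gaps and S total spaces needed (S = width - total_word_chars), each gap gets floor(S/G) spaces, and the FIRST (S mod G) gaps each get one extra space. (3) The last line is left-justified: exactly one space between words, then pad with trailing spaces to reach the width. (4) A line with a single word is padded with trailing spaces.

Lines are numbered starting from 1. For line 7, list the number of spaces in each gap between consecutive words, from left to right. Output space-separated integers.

Line 1: ['spoon', 'tree'] (min_width=10, slack=7)
Line 2: ['mountain', 'salty'] (min_width=14, slack=3)
Line 3: ['south', 'slow', 'six'] (min_width=14, slack=3)
Line 4: ['calendar', 'from'] (min_width=13, slack=4)
Line 5: ['time', 'clean', 'light'] (min_width=16, slack=1)
Line 6: ['one', 'keyboard'] (min_width=12, slack=5)
Line 7: ['triangle', 'code'] (min_width=13, slack=4)
Line 8: ['waterfall'] (min_width=9, slack=8)

Answer: 5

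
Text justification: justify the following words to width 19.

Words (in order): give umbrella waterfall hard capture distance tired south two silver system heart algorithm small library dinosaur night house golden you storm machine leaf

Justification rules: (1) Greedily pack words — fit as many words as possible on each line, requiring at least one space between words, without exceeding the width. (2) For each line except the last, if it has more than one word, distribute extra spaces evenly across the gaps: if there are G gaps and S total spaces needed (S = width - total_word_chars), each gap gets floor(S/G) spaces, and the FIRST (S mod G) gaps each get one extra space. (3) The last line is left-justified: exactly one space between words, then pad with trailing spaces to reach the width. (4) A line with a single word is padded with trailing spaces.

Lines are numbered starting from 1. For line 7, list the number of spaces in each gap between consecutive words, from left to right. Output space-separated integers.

Answer: 4

Derivation:
Line 1: ['give', 'umbrella'] (min_width=13, slack=6)
Line 2: ['waterfall', 'hard'] (min_width=14, slack=5)
Line 3: ['capture', 'distance'] (min_width=16, slack=3)
Line 4: ['tired', 'south', 'two'] (min_width=15, slack=4)
Line 5: ['silver', 'system', 'heart'] (min_width=19, slack=0)
Line 6: ['algorithm', 'small'] (min_width=15, slack=4)
Line 7: ['library', 'dinosaur'] (min_width=16, slack=3)
Line 8: ['night', 'house', 'golden'] (min_width=18, slack=1)
Line 9: ['you', 'storm', 'machine'] (min_width=17, slack=2)
Line 10: ['leaf'] (min_width=4, slack=15)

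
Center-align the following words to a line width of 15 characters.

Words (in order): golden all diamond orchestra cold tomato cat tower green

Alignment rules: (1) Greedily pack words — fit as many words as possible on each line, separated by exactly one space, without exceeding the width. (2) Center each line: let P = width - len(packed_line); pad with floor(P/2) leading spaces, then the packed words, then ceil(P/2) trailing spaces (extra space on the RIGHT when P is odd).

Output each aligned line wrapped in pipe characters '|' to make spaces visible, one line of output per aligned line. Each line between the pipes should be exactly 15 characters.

Answer: |  golden all   |
|    diamond    |
|orchestra cold |
|  tomato cat   |
|  tower green  |

Derivation:
Line 1: ['golden', 'all'] (min_width=10, slack=5)
Line 2: ['diamond'] (min_width=7, slack=8)
Line 3: ['orchestra', 'cold'] (min_width=14, slack=1)
Line 4: ['tomato', 'cat'] (min_width=10, slack=5)
Line 5: ['tower', 'green'] (min_width=11, slack=4)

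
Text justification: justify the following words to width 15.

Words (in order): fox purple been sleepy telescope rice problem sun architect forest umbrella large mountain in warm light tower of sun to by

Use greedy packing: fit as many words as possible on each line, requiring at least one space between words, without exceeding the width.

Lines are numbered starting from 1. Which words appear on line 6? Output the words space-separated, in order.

Line 1: ['fox', 'purple', 'been'] (min_width=15, slack=0)
Line 2: ['sleepy'] (min_width=6, slack=9)
Line 3: ['telescope', 'rice'] (min_width=14, slack=1)
Line 4: ['problem', 'sun'] (min_width=11, slack=4)
Line 5: ['architect'] (min_width=9, slack=6)
Line 6: ['forest', 'umbrella'] (min_width=15, slack=0)
Line 7: ['large', 'mountain'] (min_width=14, slack=1)
Line 8: ['in', 'warm', 'light'] (min_width=13, slack=2)
Line 9: ['tower', 'of', 'sun', 'to'] (min_width=15, slack=0)
Line 10: ['by'] (min_width=2, slack=13)

Answer: forest umbrella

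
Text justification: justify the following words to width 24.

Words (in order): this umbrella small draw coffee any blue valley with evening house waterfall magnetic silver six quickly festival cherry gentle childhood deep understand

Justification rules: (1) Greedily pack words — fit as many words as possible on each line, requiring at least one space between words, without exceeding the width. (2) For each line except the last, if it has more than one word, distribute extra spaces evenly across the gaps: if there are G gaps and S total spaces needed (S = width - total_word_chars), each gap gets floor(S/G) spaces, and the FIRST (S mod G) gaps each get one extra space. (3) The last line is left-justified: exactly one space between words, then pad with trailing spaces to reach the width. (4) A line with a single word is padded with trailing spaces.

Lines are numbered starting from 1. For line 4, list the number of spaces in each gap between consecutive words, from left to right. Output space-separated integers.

Line 1: ['this', 'umbrella', 'small', 'draw'] (min_width=24, slack=0)
Line 2: ['coffee', 'any', 'blue', 'valley'] (min_width=22, slack=2)
Line 3: ['with', 'evening', 'house'] (min_width=18, slack=6)
Line 4: ['waterfall', 'magnetic'] (min_width=18, slack=6)
Line 5: ['silver', 'six', 'quickly'] (min_width=18, slack=6)
Line 6: ['festival', 'cherry', 'gentle'] (min_width=22, slack=2)
Line 7: ['childhood', 'deep'] (min_width=14, slack=10)
Line 8: ['understand'] (min_width=10, slack=14)

Answer: 7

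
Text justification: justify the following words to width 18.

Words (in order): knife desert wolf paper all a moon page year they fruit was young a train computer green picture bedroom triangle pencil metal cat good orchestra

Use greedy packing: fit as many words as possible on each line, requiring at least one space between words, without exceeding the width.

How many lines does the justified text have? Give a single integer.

Answer: 9

Derivation:
Line 1: ['knife', 'desert', 'wolf'] (min_width=17, slack=1)
Line 2: ['paper', 'all', 'a', 'moon'] (min_width=16, slack=2)
Line 3: ['page', 'year', 'they'] (min_width=14, slack=4)
Line 4: ['fruit', 'was', 'young', 'a'] (min_width=17, slack=1)
Line 5: ['train', 'computer'] (min_width=14, slack=4)
Line 6: ['green', 'picture'] (min_width=13, slack=5)
Line 7: ['bedroom', 'triangle'] (min_width=16, slack=2)
Line 8: ['pencil', 'metal', 'cat'] (min_width=16, slack=2)
Line 9: ['good', 'orchestra'] (min_width=14, slack=4)
Total lines: 9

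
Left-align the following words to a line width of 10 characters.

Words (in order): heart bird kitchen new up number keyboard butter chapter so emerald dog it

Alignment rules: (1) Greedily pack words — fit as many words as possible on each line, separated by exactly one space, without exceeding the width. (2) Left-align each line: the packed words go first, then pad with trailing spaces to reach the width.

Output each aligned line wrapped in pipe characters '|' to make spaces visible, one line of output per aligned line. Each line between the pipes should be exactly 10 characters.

Answer: |heart bird|
|kitchen   |
|new up    |
|number    |
|keyboard  |
|butter    |
|chapter so|
|emerald   |
|dog it    |

Derivation:
Line 1: ['heart', 'bird'] (min_width=10, slack=0)
Line 2: ['kitchen'] (min_width=7, slack=3)
Line 3: ['new', 'up'] (min_width=6, slack=4)
Line 4: ['number'] (min_width=6, slack=4)
Line 5: ['keyboard'] (min_width=8, slack=2)
Line 6: ['butter'] (min_width=6, slack=4)
Line 7: ['chapter', 'so'] (min_width=10, slack=0)
Line 8: ['emerald'] (min_width=7, slack=3)
Line 9: ['dog', 'it'] (min_width=6, slack=4)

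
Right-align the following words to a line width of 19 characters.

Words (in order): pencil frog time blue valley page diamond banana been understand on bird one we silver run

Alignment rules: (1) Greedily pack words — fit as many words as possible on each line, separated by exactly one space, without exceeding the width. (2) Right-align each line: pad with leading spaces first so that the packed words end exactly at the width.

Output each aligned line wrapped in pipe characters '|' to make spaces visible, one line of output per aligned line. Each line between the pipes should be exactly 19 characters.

Line 1: ['pencil', 'frog', 'time'] (min_width=16, slack=3)
Line 2: ['blue', 'valley', 'page'] (min_width=16, slack=3)
Line 3: ['diamond', 'banana', 'been'] (min_width=19, slack=0)
Line 4: ['understand', 'on', 'bird'] (min_width=18, slack=1)
Line 5: ['one', 'we', 'silver', 'run'] (min_width=17, slack=2)

Answer: |   pencil frog time|
|   blue valley page|
|diamond banana been|
| understand on bird|
|  one we silver run|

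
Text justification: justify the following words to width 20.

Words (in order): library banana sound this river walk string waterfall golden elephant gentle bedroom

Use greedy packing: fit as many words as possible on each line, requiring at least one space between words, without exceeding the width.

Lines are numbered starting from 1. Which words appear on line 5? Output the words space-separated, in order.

Line 1: ['library', 'banana', 'sound'] (min_width=20, slack=0)
Line 2: ['this', 'river', 'walk'] (min_width=15, slack=5)
Line 3: ['string', 'waterfall'] (min_width=16, slack=4)
Line 4: ['golden', 'elephant'] (min_width=15, slack=5)
Line 5: ['gentle', 'bedroom'] (min_width=14, slack=6)

Answer: gentle bedroom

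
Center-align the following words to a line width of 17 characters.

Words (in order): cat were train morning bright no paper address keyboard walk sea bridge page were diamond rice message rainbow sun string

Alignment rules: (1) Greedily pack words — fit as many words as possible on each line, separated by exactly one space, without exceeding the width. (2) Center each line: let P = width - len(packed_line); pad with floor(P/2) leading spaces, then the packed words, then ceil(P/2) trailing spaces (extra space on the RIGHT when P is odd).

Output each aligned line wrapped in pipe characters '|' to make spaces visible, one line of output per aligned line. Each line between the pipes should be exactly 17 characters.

Line 1: ['cat', 'were', 'train'] (min_width=14, slack=3)
Line 2: ['morning', 'bright', 'no'] (min_width=17, slack=0)
Line 3: ['paper', 'address'] (min_width=13, slack=4)
Line 4: ['keyboard', 'walk', 'sea'] (min_width=17, slack=0)
Line 5: ['bridge', 'page', 'were'] (min_width=16, slack=1)
Line 6: ['diamond', 'rice'] (min_width=12, slack=5)
Line 7: ['message', 'rainbow'] (min_width=15, slack=2)
Line 8: ['sun', 'string'] (min_width=10, slack=7)

Answer: | cat were train  |
|morning bright no|
|  paper address  |
|keyboard walk sea|
|bridge page were |
|  diamond rice   |
| message rainbow |
|   sun string    |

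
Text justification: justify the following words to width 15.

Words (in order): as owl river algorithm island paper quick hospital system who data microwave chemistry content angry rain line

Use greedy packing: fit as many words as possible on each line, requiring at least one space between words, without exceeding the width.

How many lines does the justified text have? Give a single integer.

Answer: 9

Derivation:
Line 1: ['as', 'owl', 'river'] (min_width=12, slack=3)
Line 2: ['algorithm'] (min_width=9, slack=6)
Line 3: ['island', 'paper'] (min_width=12, slack=3)
Line 4: ['quick', 'hospital'] (min_width=14, slack=1)
Line 5: ['system', 'who', 'data'] (min_width=15, slack=0)
Line 6: ['microwave'] (min_width=9, slack=6)
Line 7: ['chemistry'] (min_width=9, slack=6)
Line 8: ['content', 'angry'] (min_width=13, slack=2)
Line 9: ['rain', 'line'] (min_width=9, slack=6)
Total lines: 9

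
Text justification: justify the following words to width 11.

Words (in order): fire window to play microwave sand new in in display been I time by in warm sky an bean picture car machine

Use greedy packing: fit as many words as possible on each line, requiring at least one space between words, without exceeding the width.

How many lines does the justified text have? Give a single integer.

Line 1: ['fire', 'window'] (min_width=11, slack=0)
Line 2: ['to', 'play'] (min_width=7, slack=4)
Line 3: ['microwave'] (min_width=9, slack=2)
Line 4: ['sand', 'new', 'in'] (min_width=11, slack=0)
Line 5: ['in', 'display'] (min_width=10, slack=1)
Line 6: ['been', 'I', 'time'] (min_width=11, slack=0)
Line 7: ['by', 'in', 'warm'] (min_width=10, slack=1)
Line 8: ['sky', 'an', 'bean'] (min_width=11, slack=0)
Line 9: ['picture', 'car'] (min_width=11, slack=0)
Line 10: ['machine'] (min_width=7, slack=4)
Total lines: 10

Answer: 10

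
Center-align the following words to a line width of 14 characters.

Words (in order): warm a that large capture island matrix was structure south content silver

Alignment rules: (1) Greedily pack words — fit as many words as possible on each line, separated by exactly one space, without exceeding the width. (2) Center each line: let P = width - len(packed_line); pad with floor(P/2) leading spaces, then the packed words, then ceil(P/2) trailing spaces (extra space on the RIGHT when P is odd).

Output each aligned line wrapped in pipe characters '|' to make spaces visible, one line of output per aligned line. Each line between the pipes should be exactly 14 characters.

Answer: | warm a that  |
|large capture |
|island matrix |
|was structure |
|south content |
|    silver    |

Derivation:
Line 1: ['warm', 'a', 'that'] (min_width=11, slack=3)
Line 2: ['large', 'capture'] (min_width=13, slack=1)
Line 3: ['island', 'matrix'] (min_width=13, slack=1)
Line 4: ['was', 'structure'] (min_width=13, slack=1)
Line 5: ['south', 'content'] (min_width=13, slack=1)
Line 6: ['silver'] (min_width=6, slack=8)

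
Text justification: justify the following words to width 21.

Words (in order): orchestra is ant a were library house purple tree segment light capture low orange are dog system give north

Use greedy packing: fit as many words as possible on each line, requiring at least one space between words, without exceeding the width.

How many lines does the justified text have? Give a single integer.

Answer: 6

Derivation:
Line 1: ['orchestra', 'is', 'ant', 'a'] (min_width=18, slack=3)
Line 2: ['were', 'library', 'house'] (min_width=18, slack=3)
Line 3: ['purple', 'tree', 'segment'] (min_width=19, slack=2)
Line 4: ['light', 'capture', 'low'] (min_width=17, slack=4)
Line 5: ['orange', 'are', 'dog', 'system'] (min_width=21, slack=0)
Line 6: ['give', 'north'] (min_width=10, slack=11)
Total lines: 6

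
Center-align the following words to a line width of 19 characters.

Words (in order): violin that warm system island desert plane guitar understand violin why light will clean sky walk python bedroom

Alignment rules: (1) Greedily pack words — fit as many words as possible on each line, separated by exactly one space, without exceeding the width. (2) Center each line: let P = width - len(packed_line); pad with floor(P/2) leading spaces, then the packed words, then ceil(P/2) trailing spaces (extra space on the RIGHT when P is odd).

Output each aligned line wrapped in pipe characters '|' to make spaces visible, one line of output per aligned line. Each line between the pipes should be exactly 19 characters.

Line 1: ['violin', 'that', 'warm'] (min_width=16, slack=3)
Line 2: ['system', 'island'] (min_width=13, slack=6)
Line 3: ['desert', 'plane', 'guitar'] (min_width=19, slack=0)
Line 4: ['understand', 'violin'] (min_width=17, slack=2)
Line 5: ['why', 'light', 'will'] (min_width=14, slack=5)
Line 6: ['clean', 'sky', 'walk'] (min_width=14, slack=5)
Line 7: ['python', 'bedroom'] (min_width=14, slack=5)

Answer: | violin that warm  |
|   system island   |
|desert plane guitar|
| understand violin |
|  why light will   |
|  clean sky walk   |
|  python bedroom   |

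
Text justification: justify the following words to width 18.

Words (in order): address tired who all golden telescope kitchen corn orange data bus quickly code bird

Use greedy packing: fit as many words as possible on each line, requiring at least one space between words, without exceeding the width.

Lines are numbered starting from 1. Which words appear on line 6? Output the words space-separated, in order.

Answer: bird

Derivation:
Line 1: ['address', 'tired', 'who'] (min_width=17, slack=1)
Line 2: ['all', 'golden'] (min_width=10, slack=8)
Line 3: ['telescope', 'kitchen'] (min_width=17, slack=1)
Line 4: ['corn', 'orange', 'data'] (min_width=16, slack=2)
Line 5: ['bus', 'quickly', 'code'] (min_width=16, slack=2)
Line 6: ['bird'] (min_width=4, slack=14)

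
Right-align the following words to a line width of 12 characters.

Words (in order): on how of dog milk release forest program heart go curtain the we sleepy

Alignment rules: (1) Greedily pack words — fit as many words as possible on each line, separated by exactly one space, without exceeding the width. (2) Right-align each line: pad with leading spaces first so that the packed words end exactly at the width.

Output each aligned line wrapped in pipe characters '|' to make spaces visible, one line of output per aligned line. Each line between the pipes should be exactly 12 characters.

Answer: |   on how of|
|    dog milk|
|     release|
|      forest|
|     program|
|    heart go|
| curtain the|
|   we sleepy|

Derivation:
Line 1: ['on', 'how', 'of'] (min_width=9, slack=3)
Line 2: ['dog', 'milk'] (min_width=8, slack=4)
Line 3: ['release'] (min_width=7, slack=5)
Line 4: ['forest'] (min_width=6, slack=6)
Line 5: ['program'] (min_width=7, slack=5)
Line 6: ['heart', 'go'] (min_width=8, slack=4)
Line 7: ['curtain', 'the'] (min_width=11, slack=1)
Line 8: ['we', 'sleepy'] (min_width=9, slack=3)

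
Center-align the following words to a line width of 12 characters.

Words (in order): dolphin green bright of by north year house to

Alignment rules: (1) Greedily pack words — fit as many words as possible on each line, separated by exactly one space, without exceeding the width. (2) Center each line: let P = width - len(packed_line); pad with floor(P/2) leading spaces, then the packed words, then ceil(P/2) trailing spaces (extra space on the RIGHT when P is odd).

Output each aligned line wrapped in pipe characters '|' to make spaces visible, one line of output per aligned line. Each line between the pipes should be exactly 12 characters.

Answer: |  dolphin   |
|green bright|
|of by north |
| year house |
|     to     |

Derivation:
Line 1: ['dolphin'] (min_width=7, slack=5)
Line 2: ['green', 'bright'] (min_width=12, slack=0)
Line 3: ['of', 'by', 'north'] (min_width=11, slack=1)
Line 4: ['year', 'house'] (min_width=10, slack=2)
Line 5: ['to'] (min_width=2, slack=10)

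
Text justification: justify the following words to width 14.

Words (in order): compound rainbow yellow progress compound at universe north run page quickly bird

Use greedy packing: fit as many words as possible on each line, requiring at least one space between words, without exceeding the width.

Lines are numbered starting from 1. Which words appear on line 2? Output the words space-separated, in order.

Line 1: ['compound'] (min_width=8, slack=6)
Line 2: ['rainbow', 'yellow'] (min_width=14, slack=0)
Line 3: ['progress'] (min_width=8, slack=6)
Line 4: ['compound', 'at'] (min_width=11, slack=3)
Line 5: ['universe', 'north'] (min_width=14, slack=0)
Line 6: ['run', 'page'] (min_width=8, slack=6)
Line 7: ['quickly', 'bird'] (min_width=12, slack=2)

Answer: rainbow yellow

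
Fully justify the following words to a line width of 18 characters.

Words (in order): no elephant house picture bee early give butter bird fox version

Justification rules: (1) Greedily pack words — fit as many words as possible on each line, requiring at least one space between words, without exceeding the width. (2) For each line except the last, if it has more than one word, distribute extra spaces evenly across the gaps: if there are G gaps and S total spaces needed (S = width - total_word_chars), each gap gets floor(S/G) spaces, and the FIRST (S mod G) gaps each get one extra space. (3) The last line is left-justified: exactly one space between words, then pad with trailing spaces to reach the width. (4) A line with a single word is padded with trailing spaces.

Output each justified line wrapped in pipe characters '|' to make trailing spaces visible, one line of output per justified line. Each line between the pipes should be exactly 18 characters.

Line 1: ['no', 'elephant', 'house'] (min_width=17, slack=1)
Line 2: ['picture', 'bee', 'early'] (min_width=17, slack=1)
Line 3: ['give', 'butter', 'bird'] (min_width=16, slack=2)
Line 4: ['fox', 'version'] (min_width=11, slack=7)

Answer: |no  elephant house|
|picture  bee early|
|give  butter  bird|
|fox version       |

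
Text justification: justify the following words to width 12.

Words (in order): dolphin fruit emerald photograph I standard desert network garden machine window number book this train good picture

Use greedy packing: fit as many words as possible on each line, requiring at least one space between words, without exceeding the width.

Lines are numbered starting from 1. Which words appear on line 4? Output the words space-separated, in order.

Line 1: ['dolphin'] (min_width=7, slack=5)
Line 2: ['fruit'] (min_width=5, slack=7)
Line 3: ['emerald'] (min_width=7, slack=5)
Line 4: ['photograph', 'I'] (min_width=12, slack=0)
Line 5: ['standard'] (min_width=8, slack=4)
Line 6: ['desert'] (min_width=6, slack=6)
Line 7: ['network'] (min_width=7, slack=5)
Line 8: ['garden'] (min_width=6, slack=6)
Line 9: ['machine'] (min_width=7, slack=5)
Line 10: ['window'] (min_width=6, slack=6)
Line 11: ['number', 'book'] (min_width=11, slack=1)
Line 12: ['this', 'train'] (min_width=10, slack=2)
Line 13: ['good', 'picture'] (min_width=12, slack=0)

Answer: photograph I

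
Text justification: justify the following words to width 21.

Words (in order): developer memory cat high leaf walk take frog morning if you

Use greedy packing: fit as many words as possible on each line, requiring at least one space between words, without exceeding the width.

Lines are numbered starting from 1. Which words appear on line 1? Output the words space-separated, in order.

Answer: developer memory cat

Derivation:
Line 1: ['developer', 'memory', 'cat'] (min_width=20, slack=1)
Line 2: ['high', 'leaf', 'walk', 'take'] (min_width=19, slack=2)
Line 3: ['frog', 'morning', 'if', 'you'] (min_width=19, slack=2)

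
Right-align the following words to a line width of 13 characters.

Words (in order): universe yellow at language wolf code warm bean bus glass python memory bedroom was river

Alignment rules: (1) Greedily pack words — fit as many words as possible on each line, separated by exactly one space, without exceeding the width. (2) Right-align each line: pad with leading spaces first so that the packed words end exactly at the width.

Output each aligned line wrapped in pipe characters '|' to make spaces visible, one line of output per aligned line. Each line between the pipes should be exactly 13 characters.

Answer: |     universe|
|    yellow at|
|language wolf|
|    code warm|
|     bean bus|
| glass python|
|       memory|
|  bedroom was|
|        river|

Derivation:
Line 1: ['universe'] (min_width=8, slack=5)
Line 2: ['yellow', 'at'] (min_width=9, slack=4)
Line 3: ['language', 'wolf'] (min_width=13, slack=0)
Line 4: ['code', 'warm'] (min_width=9, slack=4)
Line 5: ['bean', 'bus'] (min_width=8, slack=5)
Line 6: ['glass', 'python'] (min_width=12, slack=1)
Line 7: ['memory'] (min_width=6, slack=7)
Line 8: ['bedroom', 'was'] (min_width=11, slack=2)
Line 9: ['river'] (min_width=5, slack=8)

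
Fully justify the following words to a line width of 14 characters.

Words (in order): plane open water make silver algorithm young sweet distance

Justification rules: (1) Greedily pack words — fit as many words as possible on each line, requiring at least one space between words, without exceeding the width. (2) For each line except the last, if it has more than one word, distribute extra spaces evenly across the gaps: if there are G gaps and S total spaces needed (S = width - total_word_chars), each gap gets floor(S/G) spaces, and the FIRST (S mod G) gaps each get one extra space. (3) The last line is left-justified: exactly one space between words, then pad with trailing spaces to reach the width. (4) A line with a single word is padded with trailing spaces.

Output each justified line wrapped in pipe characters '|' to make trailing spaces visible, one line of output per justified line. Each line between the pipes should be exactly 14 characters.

Answer: |plane     open|
|water     make|
|silver        |
|algorithm     |
|young    sweet|
|distance      |

Derivation:
Line 1: ['plane', 'open'] (min_width=10, slack=4)
Line 2: ['water', 'make'] (min_width=10, slack=4)
Line 3: ['silver'] (min_width=6, slack=8)
Line 4: ['algorithm'] (min_width=9, slack=5)
Line 5: ['young', 'sweet'] (min_width=11, slack=3)
Line 6: ['distance'] (min_width=8, slack=6)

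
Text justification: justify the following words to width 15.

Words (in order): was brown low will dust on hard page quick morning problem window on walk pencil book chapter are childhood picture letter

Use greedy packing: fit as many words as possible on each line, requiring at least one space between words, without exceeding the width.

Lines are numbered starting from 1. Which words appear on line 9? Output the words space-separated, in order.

Answer: picture letter

Derivation:
Line 1: ['was', 'brown', 'low'] (min_width=13, slack=2)
Line 2: ['will', 'dust', 'on'] (min_width=12, slack=3)
Line 3: ['hard', 'page', 'quick'] (min_width=15, slack=0)
Line 4: ['morning', 'problem'] (min_width=15, slack=0)
Line 5: ['window', 'on', 'walk'] (min_width=14, slack=1)
Line 6: ['pencil', 'book'] (min_width=11, slack=4)
Line 7: ['chapter', 'are'] (min_width=11, slack=4)
Line 8: ['childhood'] (min_width=9, slack=6)
Line 9: ['picture', 'letter'] (min_width=14, slack=1)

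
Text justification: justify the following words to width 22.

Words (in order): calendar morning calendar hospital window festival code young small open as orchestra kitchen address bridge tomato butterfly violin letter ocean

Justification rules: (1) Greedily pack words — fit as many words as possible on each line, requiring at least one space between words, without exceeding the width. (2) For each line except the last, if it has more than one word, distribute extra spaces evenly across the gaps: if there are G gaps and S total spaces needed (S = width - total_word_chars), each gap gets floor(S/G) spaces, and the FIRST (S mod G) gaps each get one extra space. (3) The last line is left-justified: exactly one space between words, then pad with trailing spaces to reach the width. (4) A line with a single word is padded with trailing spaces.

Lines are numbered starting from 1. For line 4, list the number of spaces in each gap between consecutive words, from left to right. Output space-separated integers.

Line 1: ['calendar', 'morning'] (min_width=16, slack=6)
Line 2: ['calendar', 'hospital'] (min_width=17, slack=5)
Line 3: ['window', 'festival', 'code'] (min_width=20, slack=2)
Line 4: ['young', 'small', 'open', 'as'] (min_width=19, slack=3)
Line 5: ['orchestra', 'kitchen'] (min_width=17, slack=5)
Line 6: ['address', 'bridge', 'tomato'] (min_width=21, slack=1)
Line 7: ['butterfly', 'violin'] (min_width=16, slack=6)
Line 8: ['letter', 'ocean'] (min_width=12, slack=10)

Answer: 2 2 2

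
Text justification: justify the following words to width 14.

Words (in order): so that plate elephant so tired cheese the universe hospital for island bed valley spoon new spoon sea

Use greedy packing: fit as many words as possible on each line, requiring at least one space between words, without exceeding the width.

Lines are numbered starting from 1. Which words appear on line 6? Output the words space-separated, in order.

Line 1: ['so', 'that', 'plate'] (min_width=13, slack=1)
Line 2: ['elephant', 'so'] (min_width=11, slack=3)
Line 3: ['tired', 'cheese'] (min_width=12, slack=2)
Line 4: ['the', 'universe'] (min_width=12, slack=2)
Line 5: ['hospital', 'for'] (min_width=12, slack=2)
Line 6: ['island', 'bed'] (min_width=10, slack=4)
Line 7: ['valley', 'spoon'] (min_width=12, slack=2)
Line 8: ['new', 'spoon', 'sea'] (min_width=13, slack=1)

Answer: island bed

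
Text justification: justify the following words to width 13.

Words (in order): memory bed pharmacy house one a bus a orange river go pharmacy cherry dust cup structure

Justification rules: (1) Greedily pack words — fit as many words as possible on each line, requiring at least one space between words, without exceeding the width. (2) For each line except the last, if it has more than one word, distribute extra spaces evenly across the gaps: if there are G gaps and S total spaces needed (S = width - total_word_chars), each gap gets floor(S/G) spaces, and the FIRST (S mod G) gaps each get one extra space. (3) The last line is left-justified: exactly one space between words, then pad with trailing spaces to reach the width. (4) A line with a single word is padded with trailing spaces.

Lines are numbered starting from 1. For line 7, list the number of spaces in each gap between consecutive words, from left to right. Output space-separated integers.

Line 1: ['memory', 'bed'] (min_width=10, slack=3)
Line 2: ['pharmacy'] (min_width=8, slack=5)
Line 3: ['house', 'one', 'a'] (min_width=11, slack=2)
Line 4: ['bus', 'a', 'orange'] (min_width=12, slack=1)
Line 5: ['river', 'go'] (min_width=8, slack=5)
Line 6: ['pharmacy'] (min_width=8, slack=5)
Line 7: ['cherry', 'dust'] (min_width=11, slack=2)
Line 8: ['cup', 'structure'] (min_width=13, slack=0)

Answer: 3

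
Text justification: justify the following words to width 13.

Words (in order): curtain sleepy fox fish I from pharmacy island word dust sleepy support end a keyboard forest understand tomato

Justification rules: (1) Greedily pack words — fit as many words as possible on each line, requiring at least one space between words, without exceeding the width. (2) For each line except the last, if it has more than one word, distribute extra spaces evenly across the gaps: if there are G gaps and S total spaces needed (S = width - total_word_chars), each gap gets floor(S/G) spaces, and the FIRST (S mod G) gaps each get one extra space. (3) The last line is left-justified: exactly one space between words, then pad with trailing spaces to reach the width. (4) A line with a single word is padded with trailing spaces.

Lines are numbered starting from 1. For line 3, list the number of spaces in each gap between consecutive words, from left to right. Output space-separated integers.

Line 1: ['curtain'] (min_width=7, slack=6)
Line 2: ['sleepy', 'fox'] (min_width=10, slack=3)
Line 3: ['fish', 'I', 'from'] (min_width=11, slack=2)
Line 4: ['pharmacy'] (min_width=8, slack=5)
Line 5: ['island', 'word'] (min_width=11, slack=2)
Line 6: ['dust', 'sleepy'] (min_width=11, slack=2)
Line 7: ['support', 'end', 'a'] (min_width=13, slack=0)
Line 8: ['keyboard'] (min_width=8, slack=5)
Line 9: ['forest'] (min_width=6, slack=7)
Line 10: ['understand'] (min_width=10, slack=3)
Line 11: ['tomato'] (min_width=6, slack=7)

Answer: 2 2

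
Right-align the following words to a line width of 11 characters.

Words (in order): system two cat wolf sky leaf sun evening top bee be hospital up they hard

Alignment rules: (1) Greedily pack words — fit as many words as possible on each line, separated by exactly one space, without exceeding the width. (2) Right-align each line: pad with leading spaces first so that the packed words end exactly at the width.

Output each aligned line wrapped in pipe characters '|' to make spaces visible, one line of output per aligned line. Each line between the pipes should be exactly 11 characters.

Line 1: ['system', 'two'] (min_width=10, slack=1)
Line 2: ['cat', 'wolf'] (min_width=8, slack=3)
Line 3: ['sky', 'leaf'] (min_width=8, slack=3)
Line 4: ['sun', 'evening'] (min_width=11, slack=0)
Line 5: ['top', 'bee', 'be'] (min_width=10, slack=1)
Line 6: ['hospital', 'up'] (min_width=11, slack=0)
Line 7: ['they', 'hard'] (min_width=9, slack=2)

Answer: | system two|
|   cat wolf|
|   sky leaf|
|sun evening|
| top bee be|
|hospital up|
|  they hard|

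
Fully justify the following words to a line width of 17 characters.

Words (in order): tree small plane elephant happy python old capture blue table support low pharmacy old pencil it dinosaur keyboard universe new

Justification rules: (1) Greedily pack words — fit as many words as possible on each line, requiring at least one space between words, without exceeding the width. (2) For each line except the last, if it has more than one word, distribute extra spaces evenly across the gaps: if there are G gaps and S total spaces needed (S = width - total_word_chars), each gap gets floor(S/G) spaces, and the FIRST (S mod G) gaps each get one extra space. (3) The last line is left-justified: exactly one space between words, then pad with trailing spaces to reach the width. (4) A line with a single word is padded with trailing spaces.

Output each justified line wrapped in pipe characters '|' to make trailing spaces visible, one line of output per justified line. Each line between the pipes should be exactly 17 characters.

Line 1: ['tree', 'small', 'plane'] (min_width=16, slack=1)
Line 2: ['elephant', 'happy'] (min_width=14, slack=3)
Line 3: ['python', 'old'] (min_width=10, slack=7)
Line 4: ['capture', 'blue'] (min_width=12, slack=5)
Line 5: ['table', 'support', 'low'] (min_width=17, slack=0)
Line 6: ['pharmacy', 'old'] (min_width=12, slack=5)
Line 7: ['pencil', 'it'] (min_width=9, slack=8)
Line 8: ['dinosaur', 'keyboard'] (min_width=17, slack=0)
Line 9: ['universe', 'new'] (min_width=12, slack=5)

Answer: |tree  small plane|
|elephant    happy|
|python        old|
|capture      blue|
|table support low|
|pharmacy      old|
|pencil         it|
|dinosaur keyboard|
|universe new     |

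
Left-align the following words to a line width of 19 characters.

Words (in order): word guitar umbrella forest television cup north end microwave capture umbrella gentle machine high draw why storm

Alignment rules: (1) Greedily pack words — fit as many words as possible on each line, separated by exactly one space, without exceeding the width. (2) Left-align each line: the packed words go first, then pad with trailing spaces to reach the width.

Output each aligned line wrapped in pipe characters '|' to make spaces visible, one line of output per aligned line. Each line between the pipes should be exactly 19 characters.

Answer: |word guitar        |
|umbrella forest    |
|television cup     |
|north end microwave|
|capture umbrella   |
|gentle machine high|
|draw why storm     |

Derivation:
Line 1: ['word', 'guitar'] (min_width=11, slack=8)
Line 2: ['umbrella', 'forest'] (min_width=15, slack=4)
Line 3: ['television', 'cup'] (min_width=14, slack=5)
Line 4: ['north', 'end', 'microwave'] (min_width=19, slack=0)
Line 5: ['capture', 'umbrella'] (min_width=16, slack=3)
Line 6: ['gentle', 'machine', 'high'] (min_width=19, slack=0)
Line 7: ['draw', 'why', 'storm'] (min_width=14, slack=5)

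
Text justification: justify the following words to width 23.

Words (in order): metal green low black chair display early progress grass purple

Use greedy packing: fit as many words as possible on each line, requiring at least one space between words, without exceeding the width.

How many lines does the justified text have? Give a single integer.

Answer: 3

Derivation:
Line 1: ['metal', 'green', 'low', 'black'] (min_width=21, slack=2)
Line 2: ['chair', 'display', 'early'] (min_width=19, slack=4)
Line 3: ['progress', 'grass', 'purple'] (min_width=21, slack=2)
Total lines: 3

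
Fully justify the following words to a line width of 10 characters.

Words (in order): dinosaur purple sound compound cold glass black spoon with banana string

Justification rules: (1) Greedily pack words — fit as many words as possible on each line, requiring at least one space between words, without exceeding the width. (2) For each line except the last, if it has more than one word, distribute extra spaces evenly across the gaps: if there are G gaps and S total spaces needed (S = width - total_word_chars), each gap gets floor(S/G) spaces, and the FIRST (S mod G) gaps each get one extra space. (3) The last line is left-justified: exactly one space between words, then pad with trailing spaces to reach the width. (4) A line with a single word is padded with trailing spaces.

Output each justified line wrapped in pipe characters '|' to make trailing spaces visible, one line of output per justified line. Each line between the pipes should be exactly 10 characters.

Answer: |dinosaur  |
|purple    |
|sound     |
|compound  |
|cold glass|
|black     |
|spoon with|
|banana    |
|string    |

Derivation:
Line 1: ['dinosaur'] (min_width=8, slack=2)
Line 2: ['purple'] (min_width=6, slack=4)
Line 3: ['sound'] (min_width=5, slack=5)
Line 4: ['compound'] (min_width=8, slack=2)
Line 5: ['cold', 'glass'] (min_width=10, slack=0)
Line 6: ['black'] (min_width=5, slack=5)
Line 7: ['spoon', 'with'] (min_width=10, slack=0)
Line 8: ['banana'] (min_width=6, slack=4)
Line 9: ['string'] (min_width=6, slack=4)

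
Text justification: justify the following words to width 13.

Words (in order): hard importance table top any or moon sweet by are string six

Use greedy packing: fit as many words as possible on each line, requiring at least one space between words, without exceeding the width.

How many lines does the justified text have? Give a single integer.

Line 1: ['hard'] (min_width=4, slack=9)
Line 2: ['importance'] (min_width=10, slack=3)
Line 3: ['table', 'top', 'any'] (min_width=13, slack=0)
Line 4: ['or', 'moon', 'sweet'] (min_width=13, slack=0)
Line 5: ['by', 'are', 'string'] (min_width=13, slack=0)
Line 6: ['six'] (min_width=3, slack=10)
Total lines: 6

Answer: 6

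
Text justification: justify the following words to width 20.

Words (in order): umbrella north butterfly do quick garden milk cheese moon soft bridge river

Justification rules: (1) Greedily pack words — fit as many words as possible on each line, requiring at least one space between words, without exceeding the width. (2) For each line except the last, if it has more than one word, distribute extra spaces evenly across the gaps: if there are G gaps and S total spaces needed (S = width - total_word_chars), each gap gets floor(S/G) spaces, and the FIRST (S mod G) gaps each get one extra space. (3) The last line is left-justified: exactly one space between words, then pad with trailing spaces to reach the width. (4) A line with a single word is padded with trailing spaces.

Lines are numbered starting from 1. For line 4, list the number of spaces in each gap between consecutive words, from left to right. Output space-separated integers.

Answer: 3 3

Derivation:
Line 1: ['umbrella', 'north'] (min_width=14, slack=6)
Line 2: ['butterfly', 'do', 'quick'] (min_width=18, slack=2)
Line 3: ['garden', 'milk', 'cheese'] (min_width=18, slack=2)
Line 4: ['moon', 'soft', 'bridge'] (min_width=16, slack=4)
Line 5: ['river'] (min_width=5, slack=15)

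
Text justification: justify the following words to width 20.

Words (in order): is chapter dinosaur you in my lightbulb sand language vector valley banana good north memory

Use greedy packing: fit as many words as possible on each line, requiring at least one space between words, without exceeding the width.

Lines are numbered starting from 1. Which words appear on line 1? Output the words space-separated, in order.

Answer: is chapter dinosaur

Derivation:
Line 1: ['is', 'chapter', 'dinosaur'] (min_width=19, slack=1)
Line 2: ['you', 'in', 'my', 'lightbulb'] (min_width=19, slack=1)
Line 3: ['sand', 'language', 'vector'] (min_width=20, slack=0)
Line 4: ['valley', 'banana', 'good'] (min_width=18, slack=2)
Line 5: ['north', 'memory'] (min_width=12, slack=8)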